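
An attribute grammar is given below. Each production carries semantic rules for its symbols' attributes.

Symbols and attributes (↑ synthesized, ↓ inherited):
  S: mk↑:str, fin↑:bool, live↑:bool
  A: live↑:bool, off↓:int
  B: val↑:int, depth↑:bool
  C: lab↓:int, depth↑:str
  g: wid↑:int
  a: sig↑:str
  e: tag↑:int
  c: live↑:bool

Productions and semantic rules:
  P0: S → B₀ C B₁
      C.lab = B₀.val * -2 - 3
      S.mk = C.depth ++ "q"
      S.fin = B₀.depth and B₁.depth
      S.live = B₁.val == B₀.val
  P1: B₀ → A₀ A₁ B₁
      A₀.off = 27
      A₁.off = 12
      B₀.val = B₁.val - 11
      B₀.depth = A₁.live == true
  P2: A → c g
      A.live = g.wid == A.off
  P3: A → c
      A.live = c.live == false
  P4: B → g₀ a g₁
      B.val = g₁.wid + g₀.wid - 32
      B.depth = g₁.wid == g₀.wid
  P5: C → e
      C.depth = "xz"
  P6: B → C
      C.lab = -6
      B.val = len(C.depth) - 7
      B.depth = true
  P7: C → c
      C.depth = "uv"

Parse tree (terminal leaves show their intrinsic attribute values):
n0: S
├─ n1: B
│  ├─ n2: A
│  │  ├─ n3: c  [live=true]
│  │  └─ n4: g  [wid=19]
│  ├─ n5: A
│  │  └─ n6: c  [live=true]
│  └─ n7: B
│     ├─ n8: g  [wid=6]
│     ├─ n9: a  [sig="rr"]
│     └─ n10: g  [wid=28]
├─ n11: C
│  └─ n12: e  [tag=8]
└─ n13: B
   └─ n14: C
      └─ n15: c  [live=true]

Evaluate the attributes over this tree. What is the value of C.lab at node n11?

15

1. n2.off = 27  [27]
2. n3.live = true  [terminal]
3. n4.wid = 19  [terminal]
4. n2.live = false  [g.wid == A.off]
5. n5.off = 12  [12]
6. n6.live = true  [terminal]
7. n5.live = false  [c.live == false]
8. n8.wid = 6  [terminal]
9. n9.sig = "rr"  [terminal]
10. n10.wid = 28  [terminal]
11. n7.val = 2  [g₁.wid + g₀.wid - 32]
12. n7.depth = false  [g₁.wid == g₀.wid]
13. n1.val = -9  [B₁.val - 11]
14. n1.depth = false  [A₁.live == true]
15. n11.lab = 15  [B₀.val * -2 - 3]
16. n12.tag = 8  [terminal]
17. n11.depth = "xz"  ["xz"]
18. n14.lab = -6  [-6]
19. n15.live = true  [terminal]
20. n14.depth = "uv"  ["uv"]
21. n13.val = -5  [len(C.depth) - 7]
22. n13.depth = true  [true]
23. n0.mk = "xzq"  [C.depth ++ "q"]
24. n0.fin = false  [B₀.depth and B₁.depth]
25. n0.live = false  [B₁.val == B₀.val]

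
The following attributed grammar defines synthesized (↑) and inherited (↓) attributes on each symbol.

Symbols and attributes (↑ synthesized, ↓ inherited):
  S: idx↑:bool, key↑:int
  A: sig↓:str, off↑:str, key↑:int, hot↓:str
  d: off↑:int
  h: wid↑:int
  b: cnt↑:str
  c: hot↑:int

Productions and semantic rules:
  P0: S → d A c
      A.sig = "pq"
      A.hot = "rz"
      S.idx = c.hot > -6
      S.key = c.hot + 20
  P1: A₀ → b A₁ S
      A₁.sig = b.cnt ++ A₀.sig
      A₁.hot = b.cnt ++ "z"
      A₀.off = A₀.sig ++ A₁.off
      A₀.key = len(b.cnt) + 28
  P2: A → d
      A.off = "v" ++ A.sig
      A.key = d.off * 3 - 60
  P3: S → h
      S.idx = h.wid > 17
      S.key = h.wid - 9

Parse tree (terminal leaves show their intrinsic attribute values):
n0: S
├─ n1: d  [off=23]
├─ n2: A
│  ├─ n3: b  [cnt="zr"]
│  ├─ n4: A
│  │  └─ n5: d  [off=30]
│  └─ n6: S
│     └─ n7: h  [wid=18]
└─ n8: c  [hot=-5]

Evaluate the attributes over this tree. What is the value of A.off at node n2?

1. n1.off = 23  [terminal]
2. n2.sig = "pq"  ["pq"]
3. n2.hot = "rz"  ["rz"]
4. n3.cnt = "zr"  [terminal]
5. n4.sig = "zrpq"  [b.cnt ++ A₀.sig]
6. n4.hot = "zrz"  [b.cnt ++ "z"]
7. n5.off = 30  [terminal]
8. n4.off = "vzrpq"  ["v" ++ A.sig]
9. n4.key = 30  [d.off * 3 - 60]
10. n7.wid = 18  [terminal]
11. n6.idx = true  [h.wid > 17]
12. n6.key = 9  [h.wid - 9]
13. n2.off = "pqvzrpq"  [A₀.sig ++ A₁.off]
14. n2.key = 30  [len(b.cnt) + 28]
15. n8.hot = -5  [terminal]
16. n0.idx = true  [c.hot > -6]
17. n0.key = 15  [c.hot + 20]

"pqvzrpq"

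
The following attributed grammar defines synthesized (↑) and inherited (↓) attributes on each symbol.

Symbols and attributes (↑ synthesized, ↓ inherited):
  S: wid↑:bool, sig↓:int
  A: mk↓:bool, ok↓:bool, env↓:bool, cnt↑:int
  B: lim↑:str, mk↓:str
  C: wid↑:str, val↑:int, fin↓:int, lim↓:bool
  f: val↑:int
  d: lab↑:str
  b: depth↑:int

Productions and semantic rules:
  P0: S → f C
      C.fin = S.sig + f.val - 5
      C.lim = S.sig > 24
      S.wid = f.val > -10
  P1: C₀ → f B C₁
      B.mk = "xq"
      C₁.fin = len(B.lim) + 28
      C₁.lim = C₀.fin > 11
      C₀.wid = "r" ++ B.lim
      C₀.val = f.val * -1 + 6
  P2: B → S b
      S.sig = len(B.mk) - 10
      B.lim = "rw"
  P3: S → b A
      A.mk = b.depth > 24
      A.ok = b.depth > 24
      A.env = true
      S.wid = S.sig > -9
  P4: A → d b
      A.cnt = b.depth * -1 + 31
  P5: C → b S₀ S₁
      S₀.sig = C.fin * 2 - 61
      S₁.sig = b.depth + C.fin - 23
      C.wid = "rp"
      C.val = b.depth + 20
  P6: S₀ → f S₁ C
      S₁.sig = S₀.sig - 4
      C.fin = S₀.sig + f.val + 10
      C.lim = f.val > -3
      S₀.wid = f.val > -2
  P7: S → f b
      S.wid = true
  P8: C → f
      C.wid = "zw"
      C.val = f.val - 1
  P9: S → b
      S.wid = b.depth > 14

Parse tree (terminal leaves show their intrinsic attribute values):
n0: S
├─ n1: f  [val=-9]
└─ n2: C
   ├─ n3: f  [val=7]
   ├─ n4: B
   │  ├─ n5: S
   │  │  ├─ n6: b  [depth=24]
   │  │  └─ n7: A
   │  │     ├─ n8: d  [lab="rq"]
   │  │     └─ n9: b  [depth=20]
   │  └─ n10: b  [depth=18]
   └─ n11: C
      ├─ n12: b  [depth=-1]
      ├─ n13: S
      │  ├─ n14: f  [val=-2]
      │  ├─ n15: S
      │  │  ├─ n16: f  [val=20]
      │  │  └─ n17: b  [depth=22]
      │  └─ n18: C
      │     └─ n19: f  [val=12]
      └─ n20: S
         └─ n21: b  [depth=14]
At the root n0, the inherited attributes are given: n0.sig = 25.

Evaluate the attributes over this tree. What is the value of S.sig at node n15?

1. n0.sig = 25  [given at root]
2. n1.val = -9  [terminal]
3. n2.fin = 11  [S.sig + f.val - 5]
4. n2.lim = true  [S.sig > 24]
5. n3.val = 7  [terminal]
6. n4.mk = "xq"  ["xq"]
7. n5.sig = -8  [len(B.mk) - 10]
8. n6.depth = 24  [terminal]
9. n7.mk = false  [b.depth > 24]
10. n7.ok = false  [b.depth > 24]
11. n7.env = true  [true]
12. n8.lab = "rq"  [terminal]
13. n9.depth = 20  [terminal]
14. n7.cnt = 11  [b.depth * -1 + 31]
15. n5.wid = true  [S.sig > -9]
16. n10.depth = 18  [terminal]
17. n4.lim = "rw"  ["rw"]
18. n11.fin = 30  [len(B.lim) + 28]
19. n11.lim = false  [C₀.fin > 11]
20. n12.depth = -1  [terminal]
21. n13.sig = -1  [C.fin * 2 - 61]
22. n14.val = -2  [terminal]
23. n15.sig = -5  [S₀.sig - 4]
24. n16.val = 20  [terminal]
25. n17.depth = 22  [terminal]
26. n15.wid = true  [true]
27. n18.fin = 7  [S₀.sig + f.val + 10]
28. n18.lim = true  [f.val > -3]
29. n19.val = 12  [terminal]
30. n18.wid = "zw"  ["zw"]
31. n18.val = 11  [f.val - 1]
32. n13.wid = false  [f.val > -2]
33. n20.sig = 6  [b.depth + C.fin - 23]
34. n21.depth = 14  [terminal]
35. n20.wid = false  [b.depth > 14]
36. n11.wid = "rp"  ["rp"]
37. n11.val = 19  [b.depth + 20]
38. n2.wid = "rrw"  ["r" ++ B.lim]
39. n2.val = -1  [f.val * -1 + 6]
40. n0.wid = true  [f.val > -10]

-5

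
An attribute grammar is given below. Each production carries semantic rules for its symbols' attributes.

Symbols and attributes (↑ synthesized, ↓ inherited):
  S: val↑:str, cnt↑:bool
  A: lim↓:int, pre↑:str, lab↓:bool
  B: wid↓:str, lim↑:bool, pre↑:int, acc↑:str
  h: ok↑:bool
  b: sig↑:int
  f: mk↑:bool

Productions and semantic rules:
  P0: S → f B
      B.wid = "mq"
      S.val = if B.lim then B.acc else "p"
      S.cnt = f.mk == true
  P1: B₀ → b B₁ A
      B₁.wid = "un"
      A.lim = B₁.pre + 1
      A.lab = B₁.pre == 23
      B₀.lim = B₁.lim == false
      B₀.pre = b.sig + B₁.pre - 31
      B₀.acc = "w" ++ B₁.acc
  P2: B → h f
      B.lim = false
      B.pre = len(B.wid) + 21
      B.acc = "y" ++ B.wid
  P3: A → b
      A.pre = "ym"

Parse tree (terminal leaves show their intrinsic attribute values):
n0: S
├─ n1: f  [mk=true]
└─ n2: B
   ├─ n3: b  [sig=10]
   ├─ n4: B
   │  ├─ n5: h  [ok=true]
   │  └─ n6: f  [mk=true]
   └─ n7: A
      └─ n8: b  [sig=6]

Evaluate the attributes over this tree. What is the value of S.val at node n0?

"wyun"

1. n1.mk = true  [terminal]
2. n2.wid = "mq"  ["mq"]
3. n3.sig = 10  [terminal]
4. n4.wid = "un"  ["un"]
5. n5.ok = true  [terminal]
6. n6.mk = true  [terminal]
7. n4.lim = false  [false]
8. n4.pre = 23  [len(B.wid) + 21]
9. n4.acc = "yun"  ["y" ++ B.wid]
10. n7.lim = 24  [B₁.pre + 1]
11. n7.lab = true  [B₁.pre == 23]
12. n8.sig = 6  [terminal]
13. n7.pre = "ym"  ["ym"]
14. n2.lim = true  [B₁.lim == false]
15. n2.pre = 2  [b.sig + B₁.pre - 31]
16. n2.acc = "wyun"  ["w" ++ B₁.acc]
17. n0.val = "wyun"  [if B.lim then B.acc else "p"]
18. n0.cnt = true  [f.mk == true]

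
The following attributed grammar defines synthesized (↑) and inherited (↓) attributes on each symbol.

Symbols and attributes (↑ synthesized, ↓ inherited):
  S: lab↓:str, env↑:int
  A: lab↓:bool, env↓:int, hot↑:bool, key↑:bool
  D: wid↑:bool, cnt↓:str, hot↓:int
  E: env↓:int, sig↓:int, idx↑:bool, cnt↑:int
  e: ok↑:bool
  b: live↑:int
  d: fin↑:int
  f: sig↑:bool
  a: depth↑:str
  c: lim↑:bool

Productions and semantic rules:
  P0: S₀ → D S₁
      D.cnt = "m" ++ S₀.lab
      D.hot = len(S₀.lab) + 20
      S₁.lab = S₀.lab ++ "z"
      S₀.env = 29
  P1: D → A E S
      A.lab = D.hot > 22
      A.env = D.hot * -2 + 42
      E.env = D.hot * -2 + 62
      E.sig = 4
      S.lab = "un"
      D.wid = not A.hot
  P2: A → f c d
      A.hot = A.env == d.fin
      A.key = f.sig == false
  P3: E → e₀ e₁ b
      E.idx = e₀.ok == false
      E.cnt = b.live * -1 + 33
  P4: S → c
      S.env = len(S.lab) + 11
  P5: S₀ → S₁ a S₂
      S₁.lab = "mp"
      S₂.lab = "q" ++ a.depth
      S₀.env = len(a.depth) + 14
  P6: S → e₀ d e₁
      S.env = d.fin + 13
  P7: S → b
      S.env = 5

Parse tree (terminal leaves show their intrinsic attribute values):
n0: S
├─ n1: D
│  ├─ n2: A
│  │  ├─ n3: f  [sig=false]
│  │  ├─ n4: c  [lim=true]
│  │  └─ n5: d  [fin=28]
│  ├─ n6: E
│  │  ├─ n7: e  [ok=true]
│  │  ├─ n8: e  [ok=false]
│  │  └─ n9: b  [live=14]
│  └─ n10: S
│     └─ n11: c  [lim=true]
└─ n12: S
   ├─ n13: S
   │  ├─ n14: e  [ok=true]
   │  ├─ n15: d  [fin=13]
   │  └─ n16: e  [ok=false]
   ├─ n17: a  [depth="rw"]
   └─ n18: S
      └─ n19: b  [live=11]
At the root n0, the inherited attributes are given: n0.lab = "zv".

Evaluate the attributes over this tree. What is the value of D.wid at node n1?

true

1. n0.lab = "zv"  [given at root]
2. n1.cnt = "mzv"  ["m" ++ S₀.lab]
3. n1.hot = 22  [len(S₀.lab) + 20]
4. n2.lab = false  [D.hot > 22]
5. n2.env = -2  [D.hot * -2 + 42]
6. n3.sig = false  [terminal]
7. n4.lim = true  [terminal]
8. n5.fin = 28  [terminal]
9. n2.hot = false  [A.env == d.fin]
10. n2.key = true  [f.sig == false]
11. n6.env = 18  [D.hot * -2 + 62]
12. n6.sig = 4  [4]
13. n7.ok = true  [terminal]
14. n8.ok = false  [terminal]
15. n9.live = 14  [terminal]
16. n6.idx = false  [e₀.ok == false]
17. n6.cnt = 19  [b.live * -1 + 33]
18. n10.lab = "un"  ["un"]
19. n11.lim = true  [terminal]
20. n10.env = 13  [len(S.lab) + 11]
21. n1.wid = true  [not A.hot]
22. n12.lab = "zvz"  [S₀.lab ++ "z"]
23. n13.lab = "mp"  ["mp"]
24. n14.ok = true  [terminal]
25. n15.fin = 13  [terminal]
26. n16.ok = false  [terminal]
27. n13.env = 26  [d.fin + 13]
28. n17.depth = "rw"  [terminal]
29. n18.lab = "qrw"  ["q" ++ a.depth]
30. n19.live = 11  [terminal]
31. n18.env = 5  [5]
32. n12.env = 16  [len(a.depth) + 14]
33. n0.env = 29  [29]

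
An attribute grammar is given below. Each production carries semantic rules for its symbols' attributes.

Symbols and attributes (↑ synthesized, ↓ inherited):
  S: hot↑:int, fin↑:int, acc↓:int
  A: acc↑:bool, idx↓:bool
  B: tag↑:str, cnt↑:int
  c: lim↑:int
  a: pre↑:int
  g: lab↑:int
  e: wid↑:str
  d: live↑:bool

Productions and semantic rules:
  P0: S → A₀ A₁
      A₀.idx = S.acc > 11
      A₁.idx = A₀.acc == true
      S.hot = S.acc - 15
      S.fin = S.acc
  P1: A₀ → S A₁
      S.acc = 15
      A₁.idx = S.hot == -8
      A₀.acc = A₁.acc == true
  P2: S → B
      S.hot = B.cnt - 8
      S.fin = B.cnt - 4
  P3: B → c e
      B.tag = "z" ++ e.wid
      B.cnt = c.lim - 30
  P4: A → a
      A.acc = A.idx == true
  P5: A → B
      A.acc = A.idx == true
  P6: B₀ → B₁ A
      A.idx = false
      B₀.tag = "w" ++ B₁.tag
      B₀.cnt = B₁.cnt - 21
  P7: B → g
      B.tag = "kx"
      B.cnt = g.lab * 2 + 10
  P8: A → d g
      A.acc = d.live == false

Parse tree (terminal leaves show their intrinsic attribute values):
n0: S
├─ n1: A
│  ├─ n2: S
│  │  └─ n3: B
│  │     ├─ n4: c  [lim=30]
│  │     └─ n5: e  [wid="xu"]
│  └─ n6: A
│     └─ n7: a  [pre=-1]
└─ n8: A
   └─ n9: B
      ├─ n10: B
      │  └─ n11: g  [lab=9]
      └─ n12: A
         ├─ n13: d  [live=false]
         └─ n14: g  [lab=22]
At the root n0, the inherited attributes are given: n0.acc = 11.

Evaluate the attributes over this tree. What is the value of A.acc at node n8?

1. n0.acc = 11  [given at root]
2. n1.idx = false  [S.acc > 11]
3. n2.acc = 15  [15]
4. n4.lim = 30  [terminal]
5. n5.wid = "xu"  [terminal]
6. n3.tag = "zxu"  ["z" ++ e.wid]
7. n3.cnt = 0  [c.lim - 30]
8. n2.hot = -8  [B.cnt - 8]
9. n2.fin = -4  [B.cnt - 4]
10. n6.idx = true  [S.hot == -8]
11. n7.pre = -1  [terminal]
12. n6.acc = true  [A.idx == true]
13. n1.acc = true  [A₁.acc == true]
14. n8.idx = true  [A₀.acc == true]
15. n11.lab = 9  [terminal]
16. n10.tag = "kx"  ["kx"]
17. n10.cnt = 28  [g.lab * 2 + 10]
18. n12.idx = false  [false]
19. n13.live = false  [terminal]
20. n14.lab = 22  [terminal]
21. n12.acc = true  [d.live == false]
22. n9.tag = "wkx"  ["w" ++ B₁.tag]
23. n9.cnt = 7  [B₁.cnt - 21]
24. n8.acc = true  [A.idx == true]
25. n0.hot = -4  [S.acc - 15]
26. n0.fin = 11  [S.acc]

true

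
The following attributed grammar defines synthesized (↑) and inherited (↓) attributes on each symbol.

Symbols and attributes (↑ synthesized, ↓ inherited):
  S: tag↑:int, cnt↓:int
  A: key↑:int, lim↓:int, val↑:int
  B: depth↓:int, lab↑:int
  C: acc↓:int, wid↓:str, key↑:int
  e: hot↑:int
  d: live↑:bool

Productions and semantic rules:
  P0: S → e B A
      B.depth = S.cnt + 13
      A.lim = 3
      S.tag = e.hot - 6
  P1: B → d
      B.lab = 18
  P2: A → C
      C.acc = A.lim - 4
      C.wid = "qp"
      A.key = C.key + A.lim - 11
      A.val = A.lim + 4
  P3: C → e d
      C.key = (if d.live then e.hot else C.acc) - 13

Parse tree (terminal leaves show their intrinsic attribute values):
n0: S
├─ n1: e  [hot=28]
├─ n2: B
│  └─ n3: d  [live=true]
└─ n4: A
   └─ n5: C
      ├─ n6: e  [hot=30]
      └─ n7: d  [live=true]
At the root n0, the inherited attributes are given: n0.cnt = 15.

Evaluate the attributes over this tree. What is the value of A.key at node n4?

1. n0.cnt = 15  [given at root]
2. n1.hot = 28  [terminal]
3. n2.depth = 28  [S.cnt + 13]
4. n3.live = true  [terminal]
5. n2.lab = 18  [18]
6. n4.lim = 3  [3]
7. n5.acc = -1  [A.lim - 4]
8. n5.wid = "qp"  ["qp"]
9. n6.hot = 30  [terminal]
10. n7.live = true  [terminal]
11. n5.key = 17  [(if d.live then e.hot else C.acc) - 13]
12. n4.key = 9  [C.key + A.lim - 11]
13. n4.val = 7  [A.lim + 4]
14. n0.tag = 22  [e.hot - 6]

9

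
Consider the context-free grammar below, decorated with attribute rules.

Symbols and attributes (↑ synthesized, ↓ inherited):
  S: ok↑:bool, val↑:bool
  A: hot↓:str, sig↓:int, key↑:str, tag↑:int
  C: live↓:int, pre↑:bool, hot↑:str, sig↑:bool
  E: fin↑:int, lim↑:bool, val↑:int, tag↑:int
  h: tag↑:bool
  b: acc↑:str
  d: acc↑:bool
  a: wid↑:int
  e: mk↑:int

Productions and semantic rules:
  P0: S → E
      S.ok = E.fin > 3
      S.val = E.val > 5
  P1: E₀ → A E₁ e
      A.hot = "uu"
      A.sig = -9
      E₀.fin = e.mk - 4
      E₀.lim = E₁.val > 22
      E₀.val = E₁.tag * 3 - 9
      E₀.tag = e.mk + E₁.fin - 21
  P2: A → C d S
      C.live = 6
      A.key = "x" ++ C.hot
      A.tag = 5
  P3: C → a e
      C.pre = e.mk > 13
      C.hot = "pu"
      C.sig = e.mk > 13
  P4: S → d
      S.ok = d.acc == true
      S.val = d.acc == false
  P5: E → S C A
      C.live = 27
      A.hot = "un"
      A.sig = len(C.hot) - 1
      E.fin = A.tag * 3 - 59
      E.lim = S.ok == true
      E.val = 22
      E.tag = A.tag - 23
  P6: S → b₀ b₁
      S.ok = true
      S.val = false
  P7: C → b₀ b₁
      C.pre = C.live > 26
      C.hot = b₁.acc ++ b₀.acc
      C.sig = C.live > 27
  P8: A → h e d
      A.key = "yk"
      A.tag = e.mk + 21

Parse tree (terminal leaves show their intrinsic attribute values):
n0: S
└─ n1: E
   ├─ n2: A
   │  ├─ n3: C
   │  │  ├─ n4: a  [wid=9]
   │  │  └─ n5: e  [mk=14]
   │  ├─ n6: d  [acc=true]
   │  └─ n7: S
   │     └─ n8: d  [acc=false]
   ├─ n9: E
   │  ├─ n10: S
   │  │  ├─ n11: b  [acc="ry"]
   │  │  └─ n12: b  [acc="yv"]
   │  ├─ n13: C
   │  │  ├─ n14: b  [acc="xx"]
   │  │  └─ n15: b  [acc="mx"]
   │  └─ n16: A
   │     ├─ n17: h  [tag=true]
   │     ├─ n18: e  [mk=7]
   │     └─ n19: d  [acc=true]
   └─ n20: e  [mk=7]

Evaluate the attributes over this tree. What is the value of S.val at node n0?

1. n2.hot = "uu"  ["uu"]
2. n2.sig = -9  [-9]
3. n3.live = 6  [6]
4. n4.wid = 9  [terminal]
5. n5.mk = 14  [terminal]
6. n3.pre = true  [e.mk > 13]
7. n3.hot = "pu"  ["pu"]
8. n3.sig = true  [e.mk > 13]
9. n6.acc = true  [terminal]
10. n8.acc = false  [terminal]
11. n7.ok = false  [d.acc == true]
12. n7.val = true  [d.acc == false]
13. n2.key = "xpu"  ["x" ++ C.hot]
14. n2.tag = 5  [5]
15. n11.acc = "ry"  [terminal]
16. n12.acc = "yv"  [terminal]
17. n10.ok = true  [true]
18. n10.val = false  [false]
19. n13.live = 27  [27]
20. n14.acc = "xx"  [terminal]
21. n15.acc = "mx"  [terminal]
22. n13.pre = true  [C.live > 26]
23. n13.hot = "mxxx"  [b₁.acc ++ b₀.acc]
24. n13.sig = false  [C.live > 27]
25. n16.hot = "un"  ["un"]
26. n16.sig = 3  [len(C.hot) - 1]
27. n17.tag = true  [terminal]
28. n18.mk = 7  [terminal]
29. n19.acc = true  [terminal]
30. n16.key = "yk"  ["yk"]
31. n16.tag = 28  [e.mk + 21]
32. n9.fin = 25  [A.tag * 3 - 59]
33. n9.lim = true  [S.ok == true]
34. n9.val = 22  [22]
35. n9.tag = 5  [A.tag - 23]
36. n20.mk = 7  [terminal]
37. n1.fin = 3  [e.mk - 4]
38. n1.lim = false  [E₁.val > 22]
39. n1.val = 6  [E₁.tag * 3 - 9]
40. n1.tag = 11  [e.mk + E₁.fin - 21]
41. n0.ok = false  [E.fin > 3]
42. n0.val = true  [E.val > 5]

true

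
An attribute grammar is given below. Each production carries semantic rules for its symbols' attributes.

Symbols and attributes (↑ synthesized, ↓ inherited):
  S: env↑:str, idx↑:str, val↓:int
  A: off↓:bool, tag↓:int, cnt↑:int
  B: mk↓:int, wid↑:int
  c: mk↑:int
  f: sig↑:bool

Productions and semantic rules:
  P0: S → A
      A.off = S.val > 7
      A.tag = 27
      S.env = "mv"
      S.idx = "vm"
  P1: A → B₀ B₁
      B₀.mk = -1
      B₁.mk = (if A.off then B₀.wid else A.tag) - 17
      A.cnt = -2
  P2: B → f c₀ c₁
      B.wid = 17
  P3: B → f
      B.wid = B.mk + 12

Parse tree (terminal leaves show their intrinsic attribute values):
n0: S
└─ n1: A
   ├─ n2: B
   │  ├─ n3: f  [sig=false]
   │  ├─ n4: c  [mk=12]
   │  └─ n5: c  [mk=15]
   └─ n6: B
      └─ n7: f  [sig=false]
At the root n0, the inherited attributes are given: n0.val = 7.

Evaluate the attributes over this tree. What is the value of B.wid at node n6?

1. n0.val = 7  [given at root]
2. n1.off = false  [S.val > 7]
3. n1.tag = 27  [27]
4. n2.mk = -1  [-1]
5. n3.sig = false  [terminal]
6. n4.mk = 12  [terminal]
7. n5.mk = 15  [terminal]
8. n2.wid = 17  [17]
9. n6.mk = 10  [(if A.off then B₀.wid else A.tag) - 17]
10. n7.sig = false  [terminal]
11. n6.wid = 22  [B.mk + 12]
12. n1.cnt = -2  [-2]
13. n0.env = "mv"  ["mv"]
14. n0.idx = "vm"  ["vm"]

22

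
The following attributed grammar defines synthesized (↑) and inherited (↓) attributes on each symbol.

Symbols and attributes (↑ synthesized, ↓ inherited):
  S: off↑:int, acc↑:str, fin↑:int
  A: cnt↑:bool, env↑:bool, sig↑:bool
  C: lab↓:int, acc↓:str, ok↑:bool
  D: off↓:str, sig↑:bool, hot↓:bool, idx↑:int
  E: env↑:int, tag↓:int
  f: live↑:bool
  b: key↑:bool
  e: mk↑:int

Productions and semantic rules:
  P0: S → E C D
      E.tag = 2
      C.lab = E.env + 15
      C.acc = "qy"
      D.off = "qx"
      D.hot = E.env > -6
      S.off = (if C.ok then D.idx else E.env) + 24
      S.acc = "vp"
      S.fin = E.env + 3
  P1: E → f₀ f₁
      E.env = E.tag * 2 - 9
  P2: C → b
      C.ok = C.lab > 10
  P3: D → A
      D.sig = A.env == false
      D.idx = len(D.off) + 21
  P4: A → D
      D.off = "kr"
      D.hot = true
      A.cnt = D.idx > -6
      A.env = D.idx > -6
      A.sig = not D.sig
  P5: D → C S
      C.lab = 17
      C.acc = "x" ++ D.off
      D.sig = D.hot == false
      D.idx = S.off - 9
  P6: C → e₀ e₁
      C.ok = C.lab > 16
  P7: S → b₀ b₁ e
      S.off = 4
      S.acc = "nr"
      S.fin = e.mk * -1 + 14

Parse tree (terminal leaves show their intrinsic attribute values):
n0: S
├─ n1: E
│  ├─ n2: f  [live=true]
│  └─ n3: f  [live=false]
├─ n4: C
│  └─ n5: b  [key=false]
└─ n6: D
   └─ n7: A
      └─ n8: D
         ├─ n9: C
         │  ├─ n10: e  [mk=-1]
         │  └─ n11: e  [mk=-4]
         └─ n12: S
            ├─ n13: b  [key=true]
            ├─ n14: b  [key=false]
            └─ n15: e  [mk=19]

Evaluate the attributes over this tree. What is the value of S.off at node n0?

1. n1.tag = 2  [2]
2. n2.live = true  [terminal]
3. n3.live = false  [terminal]
4. n1.env = -5  [E.tag * 2 - 9]
5. n4.lab = 10  [E.env + 15]
6. n4.acc = "qy"  ["qy"]
7. n5.key = false  [terminal]
8. n4.ok = false  [C.lab > 10]
9. n6.off = "qx"  ["qx"]
10. n6.hot = true  [E.env > -6]
11. n8.off = "kr"  ["kr"]
12. n8.hot = true  [true]
13. n9.lab = 17  [17]
14. n9.acc = "xkr"  ["x" ++ D.off]
15. n10.mk = -1  [terminal]
16. n11.mk = -4  [terminal]
17. n9.ok = true  [C.lab > 16]
18. n13.key = true  [terminal]
19. n14.key = false  [terminal]
20. n15.mk = 19  [terminal]
21. n12.off = 4  [4]
22. n12.acc = "nr"  ["nr"]
23. n12.fin = -5  [e.mk * -1 + 14]
24. n8.sig = false  [D.hot == false]
25. n8.idx = -5  [S.off - 9]
26. n7.cnt = true  [D.idx > -6]
27. n7.env = true  [D.idx > -6]
28. n7.sig = true  [not D.sig]
29. n6.sig = false  [A.env == false]
30. n6.idx = 23  [len(D.off) + 21]
31. n0.off = 19  [(if C.ok then D.idx else E.env) + 24]
32. n0.acc = "vp"  ["vp"]
33. n0.fin = -2  [E.env + 3]

19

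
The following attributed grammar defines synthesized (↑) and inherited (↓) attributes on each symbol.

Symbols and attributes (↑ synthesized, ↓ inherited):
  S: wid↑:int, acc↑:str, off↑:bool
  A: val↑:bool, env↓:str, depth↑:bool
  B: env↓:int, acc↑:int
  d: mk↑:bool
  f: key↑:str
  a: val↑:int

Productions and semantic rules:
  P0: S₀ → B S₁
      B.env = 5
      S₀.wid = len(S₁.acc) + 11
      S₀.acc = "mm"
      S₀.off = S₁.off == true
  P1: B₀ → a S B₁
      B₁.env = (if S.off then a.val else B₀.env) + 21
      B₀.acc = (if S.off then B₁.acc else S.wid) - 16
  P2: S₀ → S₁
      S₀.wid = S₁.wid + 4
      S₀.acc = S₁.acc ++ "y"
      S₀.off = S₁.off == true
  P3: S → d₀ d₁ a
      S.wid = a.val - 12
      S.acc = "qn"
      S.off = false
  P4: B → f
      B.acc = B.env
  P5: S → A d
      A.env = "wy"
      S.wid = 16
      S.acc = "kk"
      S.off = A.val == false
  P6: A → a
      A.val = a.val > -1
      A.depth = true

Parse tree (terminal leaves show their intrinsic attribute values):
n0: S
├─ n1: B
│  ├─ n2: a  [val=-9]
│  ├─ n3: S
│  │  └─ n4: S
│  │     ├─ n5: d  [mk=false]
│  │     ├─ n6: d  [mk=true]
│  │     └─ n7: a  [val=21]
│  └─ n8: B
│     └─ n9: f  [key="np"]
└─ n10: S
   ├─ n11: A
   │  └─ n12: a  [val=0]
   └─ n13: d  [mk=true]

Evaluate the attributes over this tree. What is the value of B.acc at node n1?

1. n1.env = 5  [5]
2. n2.val = -9  [terminal]
3. n5.mk = false  [terminal]
4. n6.mk = true  [terminal]
5. n7.val = 21  [terminal]
6. n4.wid = 9  [a.val - 12]
7. n4.acc = "qn"  ["qn"]
8. n4.off = false  [false]
9. n3.wid = 13  [S₁.wid + 4]
10. n3.acc = "qny"  [S₁.acc ++ "y"]
11. n3.off = false  [S₁.off == true]
12. n8.env = 26  [(if S.off then a.val else B₀.env) + 21]
13. n9.key = "np"  [terminal]
14. n8.acc = 26  [B.env]
15. n1.acc = -3  [(if S.off then B₁.acc else S.wid) - 16]
16. n11.env = "wy"  ["wy"]
17. n12.val = 0  [terminal]
18. n11.val = true  [a.val > -1]
19. n11.depth = true  [true]
20. n13.mk = true  [terminal]
21. n10.wid = 16  [16]
22. n10.acc = "kk"  ["kk"]
23. n10.off = false  [A.val == false]
24. n0.wid = 13  [len(S₁.acc) + 11]
25. n0.acc = "mm"  ["mm"]
26. n0.off = false  [S₁.off == true]

-3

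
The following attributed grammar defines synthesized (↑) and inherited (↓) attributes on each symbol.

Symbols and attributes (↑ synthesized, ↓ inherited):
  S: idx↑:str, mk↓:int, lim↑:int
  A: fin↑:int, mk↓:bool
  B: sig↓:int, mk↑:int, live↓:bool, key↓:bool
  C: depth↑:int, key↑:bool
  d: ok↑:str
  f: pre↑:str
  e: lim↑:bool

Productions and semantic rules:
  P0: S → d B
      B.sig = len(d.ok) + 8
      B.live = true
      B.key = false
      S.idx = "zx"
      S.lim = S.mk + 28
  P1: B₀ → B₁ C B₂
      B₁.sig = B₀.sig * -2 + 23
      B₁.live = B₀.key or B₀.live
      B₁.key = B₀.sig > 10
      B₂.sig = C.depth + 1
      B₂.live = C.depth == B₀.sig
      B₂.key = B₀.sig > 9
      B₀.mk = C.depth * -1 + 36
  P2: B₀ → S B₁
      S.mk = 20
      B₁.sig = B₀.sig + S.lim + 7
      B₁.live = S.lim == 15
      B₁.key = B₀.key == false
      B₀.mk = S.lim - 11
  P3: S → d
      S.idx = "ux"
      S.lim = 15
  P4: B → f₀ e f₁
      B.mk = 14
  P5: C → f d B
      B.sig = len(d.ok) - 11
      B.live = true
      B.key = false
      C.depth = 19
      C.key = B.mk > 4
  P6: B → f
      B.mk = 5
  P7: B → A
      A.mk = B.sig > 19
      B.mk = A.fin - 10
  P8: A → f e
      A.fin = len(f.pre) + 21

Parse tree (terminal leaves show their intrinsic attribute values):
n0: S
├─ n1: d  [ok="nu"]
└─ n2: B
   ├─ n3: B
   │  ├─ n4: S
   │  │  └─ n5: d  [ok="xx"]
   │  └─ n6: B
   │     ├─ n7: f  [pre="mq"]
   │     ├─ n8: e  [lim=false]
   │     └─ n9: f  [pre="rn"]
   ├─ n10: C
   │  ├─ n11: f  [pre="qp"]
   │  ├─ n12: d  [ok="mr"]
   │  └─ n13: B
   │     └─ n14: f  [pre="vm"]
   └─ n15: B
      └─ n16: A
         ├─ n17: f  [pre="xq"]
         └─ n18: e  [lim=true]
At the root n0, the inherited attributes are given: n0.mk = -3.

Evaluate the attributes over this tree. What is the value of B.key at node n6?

true

1. n0.mk = -3  [given at root]
2. n1.ok = "nu"  [terminal]
3. n2.sig = 10  [len(d.ok) + 8]
4. n2.live = true  [true]
5. n2.key = false  [false]
6. n3.sig = 3  [B₀.sig * -2 + 23]
7. n3.live = true  [B₀.key or B₀.live]
8. n3.key = false  [B₀.sig > 10]
9. n4.mk = 20  [20]
10. n5.ok = "xx"  [terminal]
11. n4.idx = "ux"  ["ux"]
12. n4.lim = 15  [15]
13. n6.sig = 25  [B₀.sig + S.lim + 7]
14. n6.live = true  [S.lim == 15]
15. n6.key = true  [B₀.key == false]
16. n7.pre = "mq"  [terminal]
17. n8.lim = false  [terminal]
18. n9.pre = "rn"  [terminal]
19. n6.mk = 14  [14]
20. n3.mk = 4  [S.lim - 11]
21. n11.pre = "qp"  [terminal]
22. n12.ok = "mr"  [terminal]
23. n13.sig = -9  [len(d.ok) - 11]
24. n13.live = true  [true]
25. n13.key = false  [false]
26. n14.pre = "vm"  [terminal]
27. n13.mk = 5  [5]
28. n10.depth = 19  [19]
29. n10.key = true  [B.mk > 4]
30. n15.sig = 20  [C.depth + 1]
31. n15.live = false  [C.depth == B₀.sig]
32. n15.key = true  [B₀.sig > 9]
33. n16.mk = true  [B.sig > 19]
34. n17.pre = "xq"  [terminal]
35. n18.lim = true  [terminal]
36. n16.fin = 23  [len(f.pre) + 21]
37. n15.mk = 13  [A.fin - 10]
38. n2.mk = 17  [C.depth * -1 + 36]
39. n0.idx = "zx"  ["zx"]
40. n0.lim = 25  [S.mk + 28]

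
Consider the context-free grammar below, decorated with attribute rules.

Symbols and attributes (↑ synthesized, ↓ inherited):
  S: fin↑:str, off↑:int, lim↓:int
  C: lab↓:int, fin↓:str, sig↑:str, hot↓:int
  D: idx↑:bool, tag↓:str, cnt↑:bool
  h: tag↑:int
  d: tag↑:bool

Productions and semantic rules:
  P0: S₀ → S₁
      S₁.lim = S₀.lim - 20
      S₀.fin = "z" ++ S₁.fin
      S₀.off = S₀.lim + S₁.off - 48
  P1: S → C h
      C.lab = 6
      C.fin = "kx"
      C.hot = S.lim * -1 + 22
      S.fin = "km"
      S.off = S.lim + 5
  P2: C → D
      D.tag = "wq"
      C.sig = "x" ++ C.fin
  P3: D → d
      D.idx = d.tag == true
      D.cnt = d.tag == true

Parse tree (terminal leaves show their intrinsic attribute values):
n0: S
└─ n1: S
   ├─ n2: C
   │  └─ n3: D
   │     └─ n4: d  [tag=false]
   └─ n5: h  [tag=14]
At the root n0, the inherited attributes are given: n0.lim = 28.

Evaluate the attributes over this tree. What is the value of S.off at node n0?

-7

1. n0.lim = 28  [given at root]
2. n1.lim = 8  [S₀.lim - 20]
3. n2.lab = 6  [6]
4. n2.fin = "kx"  ["kx"]
5. n2.hot = 14  [S.lim * -1 + 22]
6. n3.tag = "wq"  ["wq"]
7. n4.tag = false  [terminal]
8. n3.idx = false  [d.tag == true]
9. n3.cnt = false  [d.tag == true]
10. n2.sig = "xkx"  ["x" ++ C.fin]
11. n5.tag = 14  [terminal]
12. n1.fin = "km"  ["km"]
13. n1.off = 13  [S.lim + 5]
14. n0.fin = "zkm"  ["z" ++ S₁.fin]
15. n0.off = -7  [S₀.lim + S₁.off - 48]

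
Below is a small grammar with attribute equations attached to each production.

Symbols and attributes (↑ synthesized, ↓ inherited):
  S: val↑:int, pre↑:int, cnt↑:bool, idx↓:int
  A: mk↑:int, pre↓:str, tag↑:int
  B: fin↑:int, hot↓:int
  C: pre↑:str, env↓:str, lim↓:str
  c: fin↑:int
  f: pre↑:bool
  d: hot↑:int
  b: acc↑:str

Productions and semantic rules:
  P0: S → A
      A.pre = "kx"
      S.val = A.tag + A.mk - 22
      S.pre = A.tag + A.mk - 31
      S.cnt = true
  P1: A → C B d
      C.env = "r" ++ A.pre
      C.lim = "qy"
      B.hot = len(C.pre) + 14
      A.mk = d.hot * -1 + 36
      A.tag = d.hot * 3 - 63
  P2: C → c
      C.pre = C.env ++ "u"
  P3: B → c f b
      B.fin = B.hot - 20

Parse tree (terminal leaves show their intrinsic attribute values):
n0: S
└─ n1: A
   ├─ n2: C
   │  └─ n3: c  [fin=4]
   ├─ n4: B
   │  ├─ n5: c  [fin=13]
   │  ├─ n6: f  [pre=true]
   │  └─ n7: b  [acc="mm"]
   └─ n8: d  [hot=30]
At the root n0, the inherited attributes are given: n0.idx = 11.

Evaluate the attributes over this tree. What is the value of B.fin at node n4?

-2

1. n0.idx = 11  [given at root]
2. n1.pre = "kx"  ["kx"]
3. n2.env = "rkx"  ["r" ++ A.pre]
4. n2.lim = "qy"  ["qy"]
5. n3.fin = 4  [terminal]
6. n2.pre = "rkxu"  [C.env ++ "u"]
7. n4.hot = 18  [len(C.pre) + 14]
8. n5.fin = 13  [terminal]
9. n6.pre = true  [terminal]
10. n7.acc = "mm"  [terminal]
11. n4.fin = -2  [B.hot - 20]
12. n8.hot = 30  [terminal]
13. n1.mk = 6  [d.hot * -1 + 36]
14. n1.tag = 27  [d.hot * 3 - 63]
15. n0.val = 11  [A.tag + A.mk - 22]
16. n0.pre = 2  [A.tag + A.mk - 31]
17. n0.cnt = true  [true]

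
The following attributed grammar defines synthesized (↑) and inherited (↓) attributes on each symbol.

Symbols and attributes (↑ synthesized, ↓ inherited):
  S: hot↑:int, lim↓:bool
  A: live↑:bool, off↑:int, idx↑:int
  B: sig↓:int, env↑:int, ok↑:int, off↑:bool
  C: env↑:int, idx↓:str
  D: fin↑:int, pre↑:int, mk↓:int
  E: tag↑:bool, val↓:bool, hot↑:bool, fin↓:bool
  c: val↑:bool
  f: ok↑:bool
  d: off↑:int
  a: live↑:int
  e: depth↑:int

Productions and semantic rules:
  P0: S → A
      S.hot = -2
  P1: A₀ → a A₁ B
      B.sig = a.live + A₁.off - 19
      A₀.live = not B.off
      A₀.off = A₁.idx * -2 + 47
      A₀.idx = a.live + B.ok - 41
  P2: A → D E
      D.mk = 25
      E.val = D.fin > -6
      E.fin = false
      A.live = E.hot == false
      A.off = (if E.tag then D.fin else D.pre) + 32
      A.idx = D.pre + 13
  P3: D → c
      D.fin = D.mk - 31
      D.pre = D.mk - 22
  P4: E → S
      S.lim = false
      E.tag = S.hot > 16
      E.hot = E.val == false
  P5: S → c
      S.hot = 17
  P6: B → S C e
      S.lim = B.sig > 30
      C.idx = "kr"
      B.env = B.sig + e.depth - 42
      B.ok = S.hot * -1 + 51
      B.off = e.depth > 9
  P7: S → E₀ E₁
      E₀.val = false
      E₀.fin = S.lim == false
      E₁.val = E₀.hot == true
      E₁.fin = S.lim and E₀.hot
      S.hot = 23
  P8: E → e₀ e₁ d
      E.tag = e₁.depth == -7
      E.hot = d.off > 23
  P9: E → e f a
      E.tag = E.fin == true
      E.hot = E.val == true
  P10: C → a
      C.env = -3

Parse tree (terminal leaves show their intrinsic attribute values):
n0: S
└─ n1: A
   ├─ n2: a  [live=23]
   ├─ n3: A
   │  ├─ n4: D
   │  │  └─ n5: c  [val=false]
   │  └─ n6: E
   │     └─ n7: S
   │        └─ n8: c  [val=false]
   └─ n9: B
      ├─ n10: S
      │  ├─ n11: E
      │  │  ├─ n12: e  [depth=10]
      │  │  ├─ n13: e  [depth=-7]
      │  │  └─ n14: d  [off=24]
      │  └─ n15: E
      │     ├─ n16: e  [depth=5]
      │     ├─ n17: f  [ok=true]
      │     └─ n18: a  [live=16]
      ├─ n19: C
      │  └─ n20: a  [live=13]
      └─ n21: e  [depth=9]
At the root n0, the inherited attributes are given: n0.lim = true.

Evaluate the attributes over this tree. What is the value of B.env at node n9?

1. n0.lim = true  [given at root]
2. n2.live = 23  [terminal]
3. n4.mk = 25  [25]
4. n5.val = false  [terminal]
5. n4.fin = -6  [D.mk - 31]
6. n4.pre = 3  [D.mk - 22]
7. n6.val = false  [D.fin > -6]
8. n6.fin = false  [false]
9. n7.lim = false  [false]
10. n8.val = false  [terminal]
11. n7.hot = 17  [17]
12. n6.tag = true  [S.hot > 16]
13. n6.hot = true  [E.val == false]
14. n3.live = false  [E.hot == false]
15. n3.off = 26  [(if E.tag then D.fin else D.pre) + 32]
16. n3.idx = 16  [D.pre + 13]
17. n9.sig = 30  [a.live + A₁.off - 19]
18. n10.lim = false  [B.sig > 30]
19. n11.val = false  [false]
20. n11.fin = true  [S.lim == false]
21. n12.depth = 10  [terminal]
22. n13.depth = -7  [terminal]
23. n14.off = 24  [terminal]
24. n11.tag = true  [e₁.depth == -7]
25. n11.hot = true  [d.off > 23]
26. n15.val = true  [E₀.hot == true]
27. n15.fin = false  [S.lim and E₀.hot]
28. n16.depth = 5  [terminal]
29. n17.ok = true  [terminal]
30. n18.live = 16  [terminal]
31. n15.tag = false  [E.fin == true]
32. n15.hot = true  [E.val == true]
33. n10.hot = 23  [23]
34. n19.idx = "kr"  ["kr"]
35. n20.live = 13  [terminal]
36. n19.env = -3  [-3]
37. n21.depth = 9  [terminal]
38. n9.env = -3  [B.sig + e.depth - 42]
39. n9.ok = 28  [S.hot * -1 + 51]
40. n9.off = false  [e.depth > 9]
41. n1.live = true  [not B.off]
42. n1.off = 15  [A₁.idx * -2 + 47]
43. n1.idx = 10  [a.live + B.ok - 41]
44. n0.hot = -2  [-2]

-3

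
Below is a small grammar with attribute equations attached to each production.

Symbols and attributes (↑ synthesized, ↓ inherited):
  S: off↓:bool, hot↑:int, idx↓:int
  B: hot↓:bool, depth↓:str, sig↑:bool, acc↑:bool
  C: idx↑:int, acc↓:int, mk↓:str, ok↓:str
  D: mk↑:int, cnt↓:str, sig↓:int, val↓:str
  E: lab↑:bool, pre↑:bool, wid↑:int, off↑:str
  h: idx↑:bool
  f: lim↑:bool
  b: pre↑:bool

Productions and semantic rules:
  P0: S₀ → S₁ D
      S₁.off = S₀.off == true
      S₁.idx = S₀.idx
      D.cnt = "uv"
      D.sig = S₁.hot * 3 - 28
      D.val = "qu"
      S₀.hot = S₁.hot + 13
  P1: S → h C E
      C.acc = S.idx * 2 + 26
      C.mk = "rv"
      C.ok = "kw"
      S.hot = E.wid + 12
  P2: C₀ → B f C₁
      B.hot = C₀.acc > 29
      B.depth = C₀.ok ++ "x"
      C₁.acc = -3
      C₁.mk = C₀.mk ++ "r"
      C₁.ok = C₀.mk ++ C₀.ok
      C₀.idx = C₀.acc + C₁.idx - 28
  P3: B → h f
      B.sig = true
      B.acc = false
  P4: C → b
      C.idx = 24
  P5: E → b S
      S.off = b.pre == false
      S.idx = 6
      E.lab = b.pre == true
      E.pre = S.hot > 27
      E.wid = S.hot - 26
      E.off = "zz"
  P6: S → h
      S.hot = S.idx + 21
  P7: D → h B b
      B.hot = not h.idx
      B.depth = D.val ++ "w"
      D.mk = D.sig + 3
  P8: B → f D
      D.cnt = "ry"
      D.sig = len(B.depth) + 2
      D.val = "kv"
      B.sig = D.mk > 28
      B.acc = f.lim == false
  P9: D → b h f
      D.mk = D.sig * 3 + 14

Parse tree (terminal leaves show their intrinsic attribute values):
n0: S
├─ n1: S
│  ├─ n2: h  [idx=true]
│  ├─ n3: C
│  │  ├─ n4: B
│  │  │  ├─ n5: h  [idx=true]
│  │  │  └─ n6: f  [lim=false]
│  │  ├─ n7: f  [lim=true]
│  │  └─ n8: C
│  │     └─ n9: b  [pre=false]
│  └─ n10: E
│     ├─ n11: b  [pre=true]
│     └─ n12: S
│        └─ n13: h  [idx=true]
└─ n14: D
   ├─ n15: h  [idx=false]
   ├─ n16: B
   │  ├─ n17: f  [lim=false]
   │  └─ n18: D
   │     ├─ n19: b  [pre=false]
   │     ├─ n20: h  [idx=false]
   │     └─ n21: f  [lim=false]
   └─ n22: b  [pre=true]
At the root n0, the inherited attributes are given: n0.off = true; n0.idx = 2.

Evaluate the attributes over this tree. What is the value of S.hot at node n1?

1. n0.off = true  [given at root]
2. n0.idx = 2  [given at root]
3. n1.off = true  [S₀.off == true]
4. n1.idx = 2  [S₀.idx]
5. n2.idx = true  [terminal]
6. n3.acc = 30  [S.idx * 2 + 26]
7. n3.mk = "rv"  ["rv"]
8. n3.ok = "kw"  ["kw"]
9. n4.hot = true  [C₀.acc > 29]
10. n4.depth = "kwx"  [C₀.ok ++ "x"]
11. n5.idx = true  [terminal]
12. n6.lim = false  [terminal]
13. n4.sig = true  [true]
14. n4.acc = false  [false]
15. n7.lim = true  [terminal]
16. n8.acc = -3  [-3]
17. n8.mk = "rvr"  [C₀.mk ++ "r"]
18. n8.ok = "rvkw"  [C₀.mk ++ C₀.ok]
19. n9.pre = false  [terminal]
20. n8.idx = 24  [24]
21. n3.idx = 26  [C₀.acc + C₁.idx - 28]
22. n11.pre = true  [terminal]
23. n12.off = false  [b.pre == false]
24. n12.idx = 6  [6]
25. n13.idx = true  [terminal]
26. n12.hot = 27  [S.idx + 21]
27. n10.lab = true  [b.pre == true]
28. n10.pre = false  [S.hot > 27]
29. n10.wid = 1  [S.hot - 26]
30. n10.off = "zz"  ["zz"]
31. n1.hot = 13  [E.wid + 12]
32. n14.cnt = "uv"  ["uv"]
33. n14.sig = 11  [S₁.hot * 3 - 28]
34. n14.val = "qu"  ["qu"]
35. n15.idx = false  [terminal]
36. n16.hot = true  [not h.idx]
37. n16.depth = "quw"  [D.val ++ "w"]
38. n17.lim = false  [terminal]
39. n18.cnt = "ry"  ["ry"]
40. n18.sig = 5  [len(B.depth) + 2]
41. n18.val = "kv"  ["kv"]
42. n19.pre = false  [terminal]
43. n20.idx = false  [terminal]
44. n21.lim = false  [terminal]
45. n18.mk = 29  [D.sig * 3 + 14]
46. n16.sig = true  [D.mk > 28]
47. n16.acc = true  [f.lim == false]
48. n22.pre = true  [terminal]
49. n14.mk = 14  [D.sig + 3]
50. n0.hot = 26  [S₁.hot + 13]

13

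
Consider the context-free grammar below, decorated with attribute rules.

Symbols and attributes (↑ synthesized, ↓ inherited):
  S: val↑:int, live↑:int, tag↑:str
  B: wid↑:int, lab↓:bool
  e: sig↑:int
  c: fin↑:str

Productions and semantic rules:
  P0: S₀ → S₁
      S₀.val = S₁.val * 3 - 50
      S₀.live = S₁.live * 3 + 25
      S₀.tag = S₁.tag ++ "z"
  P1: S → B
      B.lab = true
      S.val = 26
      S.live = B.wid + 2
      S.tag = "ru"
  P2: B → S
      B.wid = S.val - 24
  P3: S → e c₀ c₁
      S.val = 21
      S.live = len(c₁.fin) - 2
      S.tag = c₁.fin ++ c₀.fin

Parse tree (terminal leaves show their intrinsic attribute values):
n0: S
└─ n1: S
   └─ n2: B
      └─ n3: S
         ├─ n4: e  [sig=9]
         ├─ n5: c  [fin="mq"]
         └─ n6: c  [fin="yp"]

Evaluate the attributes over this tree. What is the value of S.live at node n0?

22

1. n2.lab = true  [true]
2. n4.sig = 9  [terminal]
3. n5.fin = "mq"  [terminal]
4. n6.fin = "yp"  [terminal]
5. n3.val = 21  [21]
6. n3.live = 0  [len(c₁.fin) - 2]
7. n3.tag = "ypmq"  [c₁.fin ++ c₀.fin]
8. n2.wid = -3  [S.val - 24]
9. n1.val = 26  [26]
10. n1.live = -1  [B.wid + 2]
11. n1.tag = "ru"  ["ru"]
12. n0.val = 28  [S₁.val * 3 - 50]
13. n0.live = 22  [S₁.live * 3 + 25]
14. n0.tag = "ruz"  [S₁.tag ++ "z"]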